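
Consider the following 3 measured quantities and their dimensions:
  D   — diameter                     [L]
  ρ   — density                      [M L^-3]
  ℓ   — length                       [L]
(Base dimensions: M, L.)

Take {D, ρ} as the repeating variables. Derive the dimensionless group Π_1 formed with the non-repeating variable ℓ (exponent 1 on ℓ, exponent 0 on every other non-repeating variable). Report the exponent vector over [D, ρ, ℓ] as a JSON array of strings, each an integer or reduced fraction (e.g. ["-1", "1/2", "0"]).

["-1", "0", "1"]

Write exponents as rows M,L / cols D,ρ,ℓ:
  M: [ 0  1  0]
  L: [ 1 -3  1]
Row reduction gives pivot columns D,ρ; rank = 2
Pivot set = {D,ρ}, free = {ℓ}
RREF:
  r0: [   1    0    1]
  r1: [   0    1    0]
Fix exponent of ℓ at 1; solve each RREF row for its pivot's exponent:
  r0: exp(D) + (1)·1 = 0 ⇒ exp(D) = -1
  r1: exp(ρ) + (0)·1 = 0 ⇒ exp(ρ) = 0
Π_1 = D^-1 · ℓ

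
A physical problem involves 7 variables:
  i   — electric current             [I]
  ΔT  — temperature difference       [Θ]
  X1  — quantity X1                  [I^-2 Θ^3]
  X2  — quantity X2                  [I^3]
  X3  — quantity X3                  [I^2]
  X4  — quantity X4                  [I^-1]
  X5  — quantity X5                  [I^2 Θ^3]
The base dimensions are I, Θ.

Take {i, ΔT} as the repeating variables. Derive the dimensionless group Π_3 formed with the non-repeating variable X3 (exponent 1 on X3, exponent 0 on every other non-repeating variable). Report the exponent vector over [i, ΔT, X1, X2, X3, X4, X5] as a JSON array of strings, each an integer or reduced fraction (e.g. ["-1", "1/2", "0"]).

["-2", "0", "0", "0", "1", "0", "0"]

Write exponents as rows I,Θ / cols i,ΔT,X1,X2,X3,X4,X5:
  I: [ 1  0 -2  3  2 -1  2]
  Θ: [ 0  1  3  0  0  0  3]
Row reduction gives pivot columns i,ΔT; rank = 2
Repeat: i,ΔT; free: X1,X2,X3,X4,X5
RREF:
  r0: [   1    0   -2    3    2   -1    2]
  r1: [   0    1    3    0    0    0    3]
Fix exponent of X3 at 1, X1 at 0, X2 at 0, X4 at 0, X5 at 0; solve each RREF row for its pivot's exponent:
  r0: exp(i) + (2)·1 = 0 ⇒ exp(i) = -2
  r1: exp(ΔT) + (0)·1 = 0 ⇒ exp(ΔT) = 0
Π_3 = i^-2 · X3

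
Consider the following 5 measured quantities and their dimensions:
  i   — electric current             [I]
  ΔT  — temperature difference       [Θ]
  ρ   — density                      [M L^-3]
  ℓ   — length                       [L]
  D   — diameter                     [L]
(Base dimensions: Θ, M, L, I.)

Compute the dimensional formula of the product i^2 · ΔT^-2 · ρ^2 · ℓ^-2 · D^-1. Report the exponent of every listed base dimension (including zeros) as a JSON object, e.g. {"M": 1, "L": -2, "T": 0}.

{"Θ": -2, "M": 2, "L": -9, "I": 2}

Exponent matrix [Θ,M,L,I] × [i,ΔT,ρ,ℓ,D]:
  Θ: [ 0  1  0  0  0]
  M: [ 0  0  1  0  0]
  L: [ 0  0 -3  1  1]
  I: [ 1  0  0  0  0]
  [Θ]: (2)·0+(-2)·1+(2)·0+(-2)·0+(-1)·0 = -2
  [M]: (2)·0+(-2)·0+(2)·1+(-2)·0+(-1)·0 = 2
  [L]: (2)·0+(-2)·0+(2)·-3+(-2)·1+(-1)·1 = -9
  [I]: (2)·1+(-2)·0+(2)·0+(-2)·0+(-1)·0 = 2
⇒ Θ^-2 M^2 L^-9 I^2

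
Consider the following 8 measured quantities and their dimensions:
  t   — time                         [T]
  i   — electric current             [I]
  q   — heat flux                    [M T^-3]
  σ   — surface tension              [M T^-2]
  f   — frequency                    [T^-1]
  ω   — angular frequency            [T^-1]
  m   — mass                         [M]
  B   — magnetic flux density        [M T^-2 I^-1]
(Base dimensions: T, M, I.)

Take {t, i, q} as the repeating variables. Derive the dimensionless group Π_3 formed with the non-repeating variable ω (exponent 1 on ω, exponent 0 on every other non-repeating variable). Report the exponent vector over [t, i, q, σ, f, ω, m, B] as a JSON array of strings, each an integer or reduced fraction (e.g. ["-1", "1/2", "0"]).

["1", "0", "0", "0", "0", "1", "0", "0"]

Exponent matrix [T,M,I] × [t,i,q,σ,f,ω,m,B]:
  T: [ 1  0 -3 -2 -1 -1  0 -2]
  M: [ 0  0  1  1  0  0  1  1]
  I: [ 0  1  0  0  0  0  0 -1]
Echelon form has 3 nonzero rows (pivots: t,i,q)
Repeat: t,i,q; free: σ,f,ω,m,B
RREF:
  r0: [   1    0    0    1   -1   -1    3    1]
  r1: [   0    1    0    0    0    0    0   -1]
  r2: [   0    0    1    1    0    0    1    1]
Fix exponent of ω at 1, σ at 0, f at 0, m at 0, B at 0; solve each RREF row for its pivot's exponent:
  r0: exp(t) + (-1)·1 = 0 ⇒ exp(t) = 1
  r1: exp(i) + (0)·1 = 0 ⇒ exp(i) = 0
  r2: exp(q) + (0)·1 = 0 ⇒ exp(q) = 0
Π_3 = t · ω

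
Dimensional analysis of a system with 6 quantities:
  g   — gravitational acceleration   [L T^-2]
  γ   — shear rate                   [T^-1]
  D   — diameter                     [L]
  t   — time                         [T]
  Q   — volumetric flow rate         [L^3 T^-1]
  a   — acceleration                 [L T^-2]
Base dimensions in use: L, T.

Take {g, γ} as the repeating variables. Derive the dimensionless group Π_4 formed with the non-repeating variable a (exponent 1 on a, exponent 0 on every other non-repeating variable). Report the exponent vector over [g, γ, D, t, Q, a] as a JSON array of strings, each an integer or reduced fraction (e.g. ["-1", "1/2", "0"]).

Exponent matrix [L,T] × [g,γ,D,t,Q,a]:
  L: [ 1  0  1  0  3  1]
  T: [-2 -1  0  1 -1 -2]
Echelon form has 2 nonzero rows (pivots: g,γ)
Pivot set = {g,γ}, free = {D,t,Q,a}
RREF:
  r0: [   1    0    1    0    3    1]
  r1: [   0    1   -2   -1   -5    0]
Fix exponent of a at 1, D at 0, t at 0, Q at 0; solve each RREF row for its pivot's exponent:
  r0: exp(g) + (1)·1 = 0 ⇒ exp(g) = -1
  r1: exp(γ) + (0)·1 = 0 ⇒ exp(γ) = 0
Π_4 = g^-1 · a

["-1", "0", "0", "0", "0", "1"]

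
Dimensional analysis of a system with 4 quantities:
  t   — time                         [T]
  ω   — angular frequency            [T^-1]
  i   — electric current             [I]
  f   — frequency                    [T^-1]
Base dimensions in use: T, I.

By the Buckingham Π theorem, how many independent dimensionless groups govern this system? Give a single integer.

Dimensional matrix (T×I by t×ω×i×f):
  T: [ 1 -1  0 -1]
  I: [ 0  0  1  0]
RREF → pivots at {t,i} ⇒ r = 2
n=4, r=2 ⇒ 2 dimensionless groups

2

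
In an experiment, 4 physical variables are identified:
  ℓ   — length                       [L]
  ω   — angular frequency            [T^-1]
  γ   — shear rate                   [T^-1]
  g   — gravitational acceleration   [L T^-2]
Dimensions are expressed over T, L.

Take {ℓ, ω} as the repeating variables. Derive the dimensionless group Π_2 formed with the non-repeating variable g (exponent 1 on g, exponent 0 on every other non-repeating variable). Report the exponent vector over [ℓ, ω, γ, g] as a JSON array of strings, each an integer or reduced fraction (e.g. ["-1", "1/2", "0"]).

["-1", "-2", "0", "1"]

Write exponents as rows T,L / cols ℓ,ω,γ,g:
  T: [ 0 -1 -1 -2]
  L: [ 1  0  0  1]
RREF → pivots at {ℓ,ω} ⇒ r = 2
Repeat: ℓ,ω; free: γ,g
RREF:
  r0: [   1    0    0    1]
  r1: [   0    1    1    2]
Fix exponent of g at 1, γ at 0; solve each RREF row for its pivot's exponent:
  r0: exp(ℓ) + (1)·1 = 0 ⇒ exp(ℓ) = -1
  r1: exp(ω) + (2)·1 = 0 ⇒ exp(ω) = -2
Π_2 = ℓ^-1 · ω^-2 · g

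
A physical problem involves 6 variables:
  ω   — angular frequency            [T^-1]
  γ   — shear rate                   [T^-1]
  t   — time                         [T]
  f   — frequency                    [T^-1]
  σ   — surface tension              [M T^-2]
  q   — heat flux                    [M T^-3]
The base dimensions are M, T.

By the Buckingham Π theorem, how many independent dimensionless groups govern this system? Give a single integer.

Dimensional matrix (M×T by ω×γ×t×f×σ×q):
  M: [ 0  0  0  0  1  1]
  T: [-1 -1  1 -1 -2 -3]
Echelon form has 2 nonzero rows (pivots: ω,σ)
n=6, r=2 ⇒ 4 dimensionless groups

4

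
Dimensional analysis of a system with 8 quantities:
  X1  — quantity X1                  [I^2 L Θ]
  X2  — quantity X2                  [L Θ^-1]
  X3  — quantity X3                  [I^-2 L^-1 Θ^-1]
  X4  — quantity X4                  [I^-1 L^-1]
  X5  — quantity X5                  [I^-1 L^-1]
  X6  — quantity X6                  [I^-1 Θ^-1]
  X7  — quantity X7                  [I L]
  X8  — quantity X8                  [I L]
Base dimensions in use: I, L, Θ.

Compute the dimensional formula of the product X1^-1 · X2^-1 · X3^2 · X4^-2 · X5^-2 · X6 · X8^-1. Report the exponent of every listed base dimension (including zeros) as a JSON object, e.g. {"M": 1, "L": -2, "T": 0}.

Write exponents as rows I,L,Θ / cols X1,X2,X3,X4,X5,X6,X7,X8:
  I: [ 2  0 -2 -1 -1 -1  1  1]
  L: [ 1  1 -1 -1 -1  0  1  1]
  Θ: [ 1 -1 -1  0  0 -1  0  0]
  [I]: (-1)·2+(-1)·0+(2)·-2+(-2)·-1+(-2)·-1+(1)·-1+(-1)·1 = -4
  [L]: (-1)·1+(-1)·1+(2)·-1+(-2)·-1+(-2)·-1+(1)·0+(-1)·1 = -1
  [Θ]: (-1)·1+(-1)·-1+(2)·-1+(-2)·0+(-2)·0+(1)·-1+(-1)·0 = -3
⇒ I^-4 L^-1 Θ^-3

{"I": -4, "L": -1, "Θ": -3}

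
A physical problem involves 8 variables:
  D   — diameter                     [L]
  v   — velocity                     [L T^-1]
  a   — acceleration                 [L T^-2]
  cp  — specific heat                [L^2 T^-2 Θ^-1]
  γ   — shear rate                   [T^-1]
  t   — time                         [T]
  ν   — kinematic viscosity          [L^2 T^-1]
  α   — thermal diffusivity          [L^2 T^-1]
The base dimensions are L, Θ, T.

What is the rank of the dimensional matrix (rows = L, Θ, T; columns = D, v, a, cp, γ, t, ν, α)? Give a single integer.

3

Dimensional matrix (L×Θ×T by D×v×a×cp×γ×t×ν×α):
  L: [ 1  1  1  2  0  0  2  2]
  Θ: [ 0  0  0 -1  0  0  0  0]
  T: [ 0 -1 -2 -2 -1  1 -1 -1]
Echelon form has 3 nonzero rows (pivots: D,v,cp)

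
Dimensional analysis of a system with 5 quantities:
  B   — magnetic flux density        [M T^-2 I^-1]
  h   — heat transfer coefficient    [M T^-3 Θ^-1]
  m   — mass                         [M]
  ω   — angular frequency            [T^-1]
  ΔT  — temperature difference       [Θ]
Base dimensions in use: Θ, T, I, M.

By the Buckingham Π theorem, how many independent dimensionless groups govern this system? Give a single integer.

1

Write exponents as rows Θ,T,I,M / cols B,h,m,ω,ΔT:
  Θ: [ 0 -1  0  0  1]
  T: [-2 -3  0 -1  0]
  I: [-1  0  0  0  0]
  M: [ 1  1  1  0  0]
RREF → pivots at {B,h,m,ω} ⇒ r = 4
5 vars − rank 4 = 1 Π group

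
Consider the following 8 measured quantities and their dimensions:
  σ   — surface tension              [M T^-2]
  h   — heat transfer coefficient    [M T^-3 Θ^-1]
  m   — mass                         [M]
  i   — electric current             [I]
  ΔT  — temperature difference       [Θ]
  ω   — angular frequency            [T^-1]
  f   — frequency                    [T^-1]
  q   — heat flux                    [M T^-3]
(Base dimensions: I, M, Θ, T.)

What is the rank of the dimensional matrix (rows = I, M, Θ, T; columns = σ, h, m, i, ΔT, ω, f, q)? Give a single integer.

Exponent matrix [I,M,Θ,T] × [σ,h,m,i,ΔT,ω,f,q]:
  I: [ 0  0  0  1  0  0  0  0]
  M: [ 1  1  1  0  0  0  0  1]
  Θ: [ 0 -1  0  0  1  0  0  0]
  T: [-2 -3  0  0  0 -1 -1 -3]
RREF → pivots at {σ,h,m,i} ⇒ r = 4

4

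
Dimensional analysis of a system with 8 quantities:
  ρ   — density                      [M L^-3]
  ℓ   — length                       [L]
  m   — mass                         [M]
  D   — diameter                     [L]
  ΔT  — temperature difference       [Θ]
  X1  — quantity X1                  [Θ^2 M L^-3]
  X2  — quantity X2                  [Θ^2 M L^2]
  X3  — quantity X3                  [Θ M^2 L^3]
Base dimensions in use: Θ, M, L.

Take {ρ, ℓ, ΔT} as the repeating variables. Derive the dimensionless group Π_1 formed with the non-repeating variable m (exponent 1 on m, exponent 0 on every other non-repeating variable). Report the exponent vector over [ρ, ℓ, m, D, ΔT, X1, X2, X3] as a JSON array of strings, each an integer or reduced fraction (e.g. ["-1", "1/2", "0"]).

["-1", "-3", "1", "0", "0", "0", "0", "0"]

Dimensional matrix (Θ×M×L by ρ×ℓ×m×D×ΔT×X1×X2×X3):
  Θ: [ 0  0  0  0  1  2  2  1]
  M: [ 1  0  1  0  0  1  1  2]
  L: [-3  1  0  1  0 -3  2  3]
RREF → pivots at {ρ,ℓ,ΔT} ⇒ r = 3
Repeat: ρ,ℓ,ΔT; free: m,D,X1,X2,X3
RREF:
  r0: [   1    0    1    0    0    1    1    2]
  r1: [   0    1    3    1    0    0    5    9]
  r2: [   0    0    0    0    1    2    2    1]
Fix exponent of m at 1, D at 0, X1 at 0, X2 at 0, X3 at 0; solve each RREF row for its pivot's exponent:
  r0: exp(ρ) + (1)·1 = 0 ⇒ exp(ρ) = -1
  r1: exp(ℓ) + (3)·1 = 0 ⇒ exp(ℓ) = -3
  r2: exp(ΔT) + (0)·1 = 0 ⇒ exp(ΔT) = 0
Π_1 = ρ^-1 · ℓ^-3 · m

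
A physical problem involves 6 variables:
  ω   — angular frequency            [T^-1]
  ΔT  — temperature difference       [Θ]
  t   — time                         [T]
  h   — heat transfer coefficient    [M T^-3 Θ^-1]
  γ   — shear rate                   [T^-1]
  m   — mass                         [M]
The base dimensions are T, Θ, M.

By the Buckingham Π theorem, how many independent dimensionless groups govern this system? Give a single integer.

Exponent matrix [T,Θ,M] × [ω,ΔT,t,h,γ,m]:
  T: [-1  0  1 -3 -1  0]
  Θ: [ 0  1  0 -1  0  0]
  M: [ 0  0  0  1  0  1]
Echelon form has 3 nonzero rows (pivots: ω,ΔT,h)
n=6, r=3 ⇒ 3 dimensionless groups

3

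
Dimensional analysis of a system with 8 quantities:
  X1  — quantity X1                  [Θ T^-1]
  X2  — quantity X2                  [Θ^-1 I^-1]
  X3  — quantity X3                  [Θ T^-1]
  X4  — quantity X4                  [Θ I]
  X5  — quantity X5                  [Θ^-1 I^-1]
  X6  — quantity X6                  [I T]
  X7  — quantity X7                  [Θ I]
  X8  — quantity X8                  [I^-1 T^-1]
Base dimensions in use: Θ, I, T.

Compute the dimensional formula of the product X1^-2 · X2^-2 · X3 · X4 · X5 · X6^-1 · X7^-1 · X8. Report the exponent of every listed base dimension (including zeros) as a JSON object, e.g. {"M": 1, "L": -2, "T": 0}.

{"Θ": 0, "I": -1, "T": -1}

Write exponents as rows Θ,I,T / cols X1,X2,X3,X4,X5,X6,X7,X8:
  Θ: [ 1 -1  1  1 -1  0  1  0]
  I: [ 0 -1  0  1 -1  1  1 -1]
  T: [-1  0 -1  0  0  1  0 -1]
  [Θ]: (-2)·1+(-2)·-1+(1)·1+(1)·1+(1)·-1+(-1)·0+(-1)·1+(1)·0 = 0
  [I]: (-2)·0+(-2)·-1+(1)·0+(1)·1+(1)·-1+(-1)·1+(-1)·1+(1)·-1 = -1
  [T]: (-2)·-1+(-2)·0+(1)·-1+(1)·0+(1)·0+(-1)·1+(-1)·0+(1)·-1 = -1
⇒ I^-1 T^-1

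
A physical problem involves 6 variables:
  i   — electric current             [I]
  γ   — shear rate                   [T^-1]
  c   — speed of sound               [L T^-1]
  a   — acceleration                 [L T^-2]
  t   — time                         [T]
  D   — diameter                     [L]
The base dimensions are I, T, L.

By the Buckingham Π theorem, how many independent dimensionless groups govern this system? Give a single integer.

Write exponents as rows I,T,L / cols i,γ,c,a,t,D:
  I: [ 1  0  0  0  0  0]
  T: [ 0 -1 -1 -2  1  0]
  L: [ 0  0  1  1  0  1]
RREF → pivots at {i,γ,c} ⇒ r = 3
Π count = n − r = 6 − 3 = 3

3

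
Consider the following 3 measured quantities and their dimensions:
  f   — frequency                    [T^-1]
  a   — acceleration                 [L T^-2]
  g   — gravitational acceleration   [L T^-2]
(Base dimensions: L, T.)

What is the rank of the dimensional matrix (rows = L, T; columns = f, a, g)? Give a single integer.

Exponent matrix [L,T] × [f,a,g]:
  L: [ 0  1  1]
  T: [-1 -2 -2]
Echelon form has 2 nonzero rows (pivots: f,a)

2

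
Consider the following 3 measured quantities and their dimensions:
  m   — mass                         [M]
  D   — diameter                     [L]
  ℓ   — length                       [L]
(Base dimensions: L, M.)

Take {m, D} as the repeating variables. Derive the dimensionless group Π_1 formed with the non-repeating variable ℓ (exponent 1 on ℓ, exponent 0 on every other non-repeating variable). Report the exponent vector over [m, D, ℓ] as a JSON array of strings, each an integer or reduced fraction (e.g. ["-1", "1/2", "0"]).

["0", "-1", "1"]

Exponent matrix [L,M] × [m,D,ℓ]:
  L: [ 0  1  1]
  M: [ 1  0  0]
Echelon form has 2 nonzero rows (pivots: m,D)
Repeat: m,D; free: ℓ
RREF:
  r0: [   1    0    0]
  r1: [   0    1    1]
Fix exponent of ℓ at 1; solve each RREF row for its pivot's exponent:
  r0: exp(m) + (0)·1 = 0 ⇒ exp(m) = 0
  r1: exp(D) + (1)·1 = 0 ⇒ exp(D) = -1
Π_1 = D^-1 · ℓ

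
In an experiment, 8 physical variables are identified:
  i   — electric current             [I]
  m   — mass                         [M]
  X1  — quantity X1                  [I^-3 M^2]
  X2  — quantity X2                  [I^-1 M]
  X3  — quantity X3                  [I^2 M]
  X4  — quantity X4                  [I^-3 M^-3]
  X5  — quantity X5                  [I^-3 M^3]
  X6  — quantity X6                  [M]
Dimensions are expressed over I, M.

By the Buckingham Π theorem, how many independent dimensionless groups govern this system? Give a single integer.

Dimensional matrix (I×M by i×m×X1×X2×X3×X4×X5×X6):
  I: [ 1  0 -3 -1  2 -3 -3  0]
  M: [ 0  1  2  1  1 -3  3  1]
Row reduction gives pivot columns i,m; rank = 2
8 vars − rank 2 = 6 Π groups

6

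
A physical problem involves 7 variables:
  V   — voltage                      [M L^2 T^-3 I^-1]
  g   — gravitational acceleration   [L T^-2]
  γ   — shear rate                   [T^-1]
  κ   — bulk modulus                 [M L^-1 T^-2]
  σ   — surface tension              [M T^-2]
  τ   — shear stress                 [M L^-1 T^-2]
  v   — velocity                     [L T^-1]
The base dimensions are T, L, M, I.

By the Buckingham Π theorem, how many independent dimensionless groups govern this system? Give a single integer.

3

Dimensional matrix (T×L×M×I by V×g×γ×κ×σ×τ×v):
  T: [-3 -2 -1 -2 -2 -2 -1]
  L: [ 2  1  0 -1  0 -1  1]
  M: [ 1  0  0  1  1  1  0]
  I: [-1  0  0  0  0  0  0]
Row reduction gives pivot columns V,g,γ,κ; rank = 4
n=7, r=4 ⇒ 3 dimensionless groups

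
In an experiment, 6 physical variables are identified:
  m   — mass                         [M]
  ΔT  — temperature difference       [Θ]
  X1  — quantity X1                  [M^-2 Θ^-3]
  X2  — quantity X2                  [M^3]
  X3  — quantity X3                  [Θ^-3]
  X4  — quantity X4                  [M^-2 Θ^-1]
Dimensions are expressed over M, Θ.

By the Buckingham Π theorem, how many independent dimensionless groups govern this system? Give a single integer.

Exponent matrix [M,Θ] × [m,ΔT,X1,X2,X3,X4]:
  M: [ 1  0 -2  3  0 -2]
  Θ: [ 0  1 -3  0 -3 -1]
RREF → pivots at {m,ΔT} ⇒ r = 2
Π count = n − r = 6 − 2 = 4

4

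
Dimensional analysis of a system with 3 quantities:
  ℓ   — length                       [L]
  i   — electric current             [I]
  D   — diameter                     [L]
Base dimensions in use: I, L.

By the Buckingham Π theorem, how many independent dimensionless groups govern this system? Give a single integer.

Exponent matrix [I,L] × [ℓ,i,D]:
  I: [ 0  1  0]
  L: [ 1  0  1]
RREF → pivots at {ℓ,i} ⇒ r = 2
Π count = n − r = 3 − 2 = 1

1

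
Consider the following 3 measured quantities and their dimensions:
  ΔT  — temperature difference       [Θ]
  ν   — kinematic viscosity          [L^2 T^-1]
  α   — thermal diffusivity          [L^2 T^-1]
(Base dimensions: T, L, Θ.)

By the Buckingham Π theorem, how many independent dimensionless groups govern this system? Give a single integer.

Dimensional matrix (T×L×Θ by ΔT×ν×α):
  T: [ 0 -1 -1]
  L: [ 0  2  2]
  Θ: [ 1  0  0]
Echelon form has 2 nonzero rows (pivots: ΔT,ν)
Π count = n − r = 3 − 2 = 1

1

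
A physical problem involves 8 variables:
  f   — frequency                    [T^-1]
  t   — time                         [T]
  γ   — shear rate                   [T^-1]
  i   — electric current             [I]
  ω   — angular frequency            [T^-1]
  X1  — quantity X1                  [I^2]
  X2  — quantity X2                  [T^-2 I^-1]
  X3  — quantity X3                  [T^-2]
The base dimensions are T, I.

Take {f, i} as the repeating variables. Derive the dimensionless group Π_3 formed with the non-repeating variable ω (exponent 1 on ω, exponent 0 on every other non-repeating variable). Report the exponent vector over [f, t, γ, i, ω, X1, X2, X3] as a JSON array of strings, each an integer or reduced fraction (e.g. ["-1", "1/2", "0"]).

Dimensional matrix (T×I by f×t×γ×i×ω×X1×X2×X3):
  T: [-1  1 -1  0 -1  0 -2 -2]
  I: [ 0  0  0  1  0  2 -1  0]
RREF → pivots at {f,i} ⇒ r = 2
Pivot set = {f,i}, free = {t,γ,ω,X1,X2,X3}
RREF:
  r0: [   1   -1    1    0    1    0    2    2]
  r1: [   0    0    0    1    0    2   -1    0]
Fix exponent of ω at 1, t at 0, γ at 0, X1 at 0, X2 at 0, X3 at 0; solve each RREF row for its pivot's exponent:
  r0: exp(f) + (1)·1 = 0 ⇒ exp(f) = -1
  r1: exp(i) + (0)·1 = 0 ⇒ exp(i) = 0
Π_3 = f^-1 · ω

["-1", "0", "0", "0", "1", "0", "0", "0"]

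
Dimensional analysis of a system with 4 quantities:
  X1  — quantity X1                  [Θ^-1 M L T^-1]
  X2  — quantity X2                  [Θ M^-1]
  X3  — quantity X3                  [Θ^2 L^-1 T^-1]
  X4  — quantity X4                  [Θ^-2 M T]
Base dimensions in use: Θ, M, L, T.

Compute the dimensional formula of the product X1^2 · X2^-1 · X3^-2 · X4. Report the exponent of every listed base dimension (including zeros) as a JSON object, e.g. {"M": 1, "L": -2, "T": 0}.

{"Θ": -9, "M": 4, "L": 4, "T": 1}

Write exponents as rows Θ,M,L,T / cols X1,X2,X3,X4:
  Θ: [-1  1  2 -2]
  M: [ 1 -1  0  1]
  L: [ 1  0 -1  0]
  T: [-1  0 -1  1]
  [Θ]: (2)·-1+(-1)·1+(-2)·2+(1)·-2 = -9
  [M]: (2)·1+(-1)·-1+(-2)·0+(1)·1 = 4
  [L]: (2)·1+(-1)·0+(-2)·-1+(1)·0 = 4
  [T]: (2)·-1+(-1)·0+(-2)·-1+(1)·1 = 1
⇒ Θ^-9 M^4 L^4 T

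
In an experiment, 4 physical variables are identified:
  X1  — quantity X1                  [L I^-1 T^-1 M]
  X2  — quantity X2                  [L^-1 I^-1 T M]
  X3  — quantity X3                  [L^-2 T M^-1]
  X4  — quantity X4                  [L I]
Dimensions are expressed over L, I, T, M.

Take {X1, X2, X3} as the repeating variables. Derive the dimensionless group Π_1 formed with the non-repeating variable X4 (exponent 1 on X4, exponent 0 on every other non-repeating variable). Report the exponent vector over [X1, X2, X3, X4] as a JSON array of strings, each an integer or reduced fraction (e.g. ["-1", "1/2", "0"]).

Dimensional matrix (L×I×T×M by X1×X2×X3×X4):
  L: [ 1 -1 -2  1]
  I: [-1 -1  0  1]
  T: [-1  1  1  0]
  M: [ 1  1 -1  0]
Row reduction gives pivot columns X1,X2,X3; rank = 3
Pivot set = {X1,X2,X3}, free = {X4}
RREF:
  r0: [   1    0    0   -1]
  r1: [   0    1    0    0]
  r2: [   0    0    1   -1]
  r3: [   0    0    0    0]
Fix exponent of X4 at 1; solve each RREF row for its pivot's exponent:
  r0: exp(X1) + (-1)·1 = 0 ⇒ exp(X1) = 1
  r1: exp(X2) + (0)·1 = 0 ⇒ exp(X2) = 0
  r2: exp(X3) + (-1)·1 = 0 ⇒ exp(X3) = 1
Π_1 = X1 · X3 · X4

["1", "0", "1", "1"]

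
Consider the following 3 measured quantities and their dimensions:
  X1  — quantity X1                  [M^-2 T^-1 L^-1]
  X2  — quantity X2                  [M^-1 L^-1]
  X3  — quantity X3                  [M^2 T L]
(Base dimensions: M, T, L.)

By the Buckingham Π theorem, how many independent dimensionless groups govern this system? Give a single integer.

1

Exponent matrix [M,T,L] × [X1,X2,X3]:
  M: [-2 -1  2]
  T: [-1  0  1]
  L: [-1 -1  1]
Echelon form has 2 nonzero rows (pivots: X1,X2)
n=3, r=2 ⇒ 1 dimensionless group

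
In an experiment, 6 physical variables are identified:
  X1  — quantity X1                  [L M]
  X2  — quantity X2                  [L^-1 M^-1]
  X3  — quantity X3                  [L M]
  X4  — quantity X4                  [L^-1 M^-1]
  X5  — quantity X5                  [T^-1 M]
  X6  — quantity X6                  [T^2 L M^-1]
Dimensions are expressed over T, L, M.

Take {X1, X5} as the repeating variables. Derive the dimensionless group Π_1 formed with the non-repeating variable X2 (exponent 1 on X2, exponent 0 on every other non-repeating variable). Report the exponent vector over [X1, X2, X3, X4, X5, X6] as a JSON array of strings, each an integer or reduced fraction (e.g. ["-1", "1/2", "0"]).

["1", "1", "0", "0", "0", "0"]

Write exponents as rows T,L,M / cols X1,X2,X3,X4,X5,X6:
  T: [ 0  0  0  0 -1  2]
  L: [ 1 -1  1 -1  0  1]
  M: [ 1 -1  1 -1  1 -1]
Row reduction gives pivot columns X1,X5; rank = 2
Repeat: X1,X5; free: X2,X3,X4,X6
RREF:
  r0: [   1   -1    1   -1    0    1]
  r1: [   0    0    0    0    1   -2]
  r2: [   0    0    0    0    0    0]
Fix exponent of X2 at 1, X3 at 0, X4 at 0, X6 at 0; solve each RREF row for its pivot's exponent:
  r0: exp(X1) + (-1)·1 = 0 ⇒ exp(X1) = 1
  r1: exp(X5) + (0)·1 = 0 ⇒ exp(X5) = 0
Π_1 = X1 · X2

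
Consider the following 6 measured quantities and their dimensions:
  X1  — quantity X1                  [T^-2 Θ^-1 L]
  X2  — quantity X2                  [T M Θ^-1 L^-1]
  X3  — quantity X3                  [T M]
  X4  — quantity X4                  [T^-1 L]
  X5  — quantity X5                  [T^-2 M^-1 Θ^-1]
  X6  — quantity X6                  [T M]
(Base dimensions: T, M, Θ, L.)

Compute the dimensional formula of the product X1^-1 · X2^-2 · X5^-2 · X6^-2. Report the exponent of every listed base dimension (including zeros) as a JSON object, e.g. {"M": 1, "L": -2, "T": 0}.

Exponent matrix [T,M,Θ,L] × [X1,X2,X3,X4,X5,X6]:
  T: [-2  1  1 -1 -2  1]
  M: [ 0  1  1  0 -1  1]
  Θ: [-1 -1  0  0 -1  0]
  L: [ 1 -1  0  1  0  0]
  [T]: (-1)·-2+(-2)·1+(-2)·-2+(-2)·1 = 2
  [M]: (-1)·0+(-2)·1+(-2)·-1+(-2)·1 = -2
  [Θ]: (-1)·-1+(-2)·-1+(-2)·-1+(-2)·0 = 5
  [L]: (-1)·1+(-2)·-1+(-2)·0+(-2)·0 = 1
⇒ T^2 M^-2 Θ^5 L

{"T": 2, "M": -2, "Θ": 5, "L": 1}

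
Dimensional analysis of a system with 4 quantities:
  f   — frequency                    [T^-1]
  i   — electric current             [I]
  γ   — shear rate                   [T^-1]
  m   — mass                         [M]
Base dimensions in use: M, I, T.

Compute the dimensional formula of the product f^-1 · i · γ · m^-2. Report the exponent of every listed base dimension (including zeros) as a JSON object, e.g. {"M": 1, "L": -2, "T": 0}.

{"M": -2, "I": 1, "T": 0}

Exponent matrix [M,I,T] × [f,i,γ,m]:
  M: [ 0  0  0  1]
  I: [ 0  1  0  0]
  T: [-1  0 -1  0]
  [M]: (-1)·0+(1)·0+(1)·0+(-2)·1 = -2
  [I]: (-1)·0+(1)·1+(1)·0+(-2)·0 = 1
  [T]: (-1)·-1+(1)·0+(1)·-1+(-2)·0 = 0
⇒ M^-2 I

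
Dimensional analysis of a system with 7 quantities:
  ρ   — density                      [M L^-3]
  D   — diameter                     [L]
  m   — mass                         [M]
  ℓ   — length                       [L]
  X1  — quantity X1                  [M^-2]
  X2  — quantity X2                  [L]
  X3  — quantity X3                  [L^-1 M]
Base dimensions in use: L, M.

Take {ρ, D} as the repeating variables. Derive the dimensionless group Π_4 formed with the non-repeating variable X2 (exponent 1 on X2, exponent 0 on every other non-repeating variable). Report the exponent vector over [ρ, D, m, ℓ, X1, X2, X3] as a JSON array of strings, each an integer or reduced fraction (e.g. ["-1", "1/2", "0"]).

["0", "-1", "0", "0", "0", "1", "0"]

Dimensional matrix (L×M by ρ×D×m×ℓ×X1×X2×X3):
  L: [-3  1  0  1  0  1 -1]
  M: [ 1  0  1  0 -2  0  1]
RREF → pivots at {ρ,D} ⇒ r = 2
Repeat: ρ,D; free: m,ℓ,X1,X2,X3
RREF:
  r0: [   1    0    1    0   -2    0    1]
  r1: [   0    1    3    1   -6    1    2]
Fix exponent of X2 at 1, m at 0, ℓ at 0, X1 at 0, X3 at 0; solve each RREF row for its pivot's exponent:
  r0: exp(ρ) + (0)·1 = 0 ⇒ exp(ρ) = 0
  r1: exp(D) + (1)·1 = 0 ⇒ exp(D) = -1
Π_4 = D^-1 · X2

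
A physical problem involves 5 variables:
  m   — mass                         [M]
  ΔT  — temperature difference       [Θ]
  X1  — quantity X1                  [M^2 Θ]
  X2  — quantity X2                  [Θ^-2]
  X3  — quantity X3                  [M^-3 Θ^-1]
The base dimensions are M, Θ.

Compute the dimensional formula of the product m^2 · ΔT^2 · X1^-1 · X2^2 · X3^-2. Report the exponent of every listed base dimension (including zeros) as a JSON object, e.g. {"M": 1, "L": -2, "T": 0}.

Exponent matrix [M,Θ] × [m,ΔT,X1,X2,X3]:
  M: [ 1  0  2  0 -3]
  Θ: [ 0  1  1 -2 -1]
  [M]: (2)·1+(2)·0+(-1)·2+(2)·0+(-2)·-3 = 6
  [Θ]: (2)·0+(2)·1+(-1)·1+(2)·-2+(-2)·-1 = -1
⇒ M^6 Θ^-1

{"M": 6, "Θ": -1}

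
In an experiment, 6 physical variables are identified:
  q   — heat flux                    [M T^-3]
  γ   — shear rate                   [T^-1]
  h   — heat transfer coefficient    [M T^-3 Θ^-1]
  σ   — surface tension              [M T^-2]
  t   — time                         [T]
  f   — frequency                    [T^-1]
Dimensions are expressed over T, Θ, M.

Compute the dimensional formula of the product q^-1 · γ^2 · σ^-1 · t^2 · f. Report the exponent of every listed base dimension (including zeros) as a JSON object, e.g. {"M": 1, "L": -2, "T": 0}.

Write exponents as rows T,Θ,M / cols q,γ,h,σ,t,f:
  T: [-3 -1 -3 -2  1 -1]
  Θ: [ 0  0 -1  0  0  0]
  M: [ 1  0  1  1  0  0]
  [T]: (-1)·-3+(2)·-1+(-1)·-2+(2)·1+(1)·-1 = 4
  [Θ]: (-1)·0+(2)·0+(-1)·0+(2)·0+(1)·0 = 0
  [M]: (-1)·1+(2)·0+(-1)·1+(2)·0+(1)·0 = -2
⇒ T^4 M^-2

{"T": 4, "Θ": 0, "M": -2}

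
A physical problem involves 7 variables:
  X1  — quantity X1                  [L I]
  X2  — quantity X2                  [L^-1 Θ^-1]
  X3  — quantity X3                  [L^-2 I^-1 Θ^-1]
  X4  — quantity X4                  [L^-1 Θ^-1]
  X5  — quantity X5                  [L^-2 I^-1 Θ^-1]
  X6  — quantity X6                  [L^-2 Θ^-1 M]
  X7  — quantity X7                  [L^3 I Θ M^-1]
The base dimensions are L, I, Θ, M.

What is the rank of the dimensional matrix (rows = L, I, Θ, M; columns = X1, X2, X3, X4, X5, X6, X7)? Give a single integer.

Exponent matrix [L,I,Θ,M] × [X1,X2,X3,X4,X5,X6,X7]:
  L: [ 1 -1 -2 -1 -2 -2  3]
  I: [ 1  0 -1  0 -1  0  1]
  Θ: [ 0 -1 -1 -1 -1 -1  1]
  M: [ 0  0  0  0  0  1 -1]
Echelon form has 3 nonzero rows (pivots: X1,X2,X6)

3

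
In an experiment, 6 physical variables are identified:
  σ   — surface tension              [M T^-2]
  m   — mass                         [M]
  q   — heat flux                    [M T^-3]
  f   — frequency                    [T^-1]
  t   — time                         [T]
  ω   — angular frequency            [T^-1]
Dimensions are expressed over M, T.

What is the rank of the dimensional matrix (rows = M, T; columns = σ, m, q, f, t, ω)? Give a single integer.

2

Exponent matrix [M,T] × [σ,m,q,f,t,ω]:
  M: [ 1  1  1  0  0  0]
  T: [-2  0 -3 -1  1 -1]
Row reduction gives pivot columns σ,m; rank = 2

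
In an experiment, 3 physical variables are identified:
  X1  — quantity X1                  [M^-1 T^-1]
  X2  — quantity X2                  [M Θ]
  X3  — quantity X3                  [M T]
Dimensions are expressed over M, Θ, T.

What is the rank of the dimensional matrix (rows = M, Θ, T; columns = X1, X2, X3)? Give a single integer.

2

Exponent matrix [M,Θ,T] × [X1,X2,X3]:
  M: [-1  1  1]
  Θ: [ 0  1  0]
  T: [-1  0  1]
Row reduction gives pivot columns X1,X2; rank = 2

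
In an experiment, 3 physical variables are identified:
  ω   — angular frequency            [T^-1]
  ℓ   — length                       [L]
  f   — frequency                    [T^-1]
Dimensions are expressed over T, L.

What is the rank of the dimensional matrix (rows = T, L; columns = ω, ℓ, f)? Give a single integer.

2

Exponent matrix [T,L] × [ω,ℓ,f]:
  T: [-1  0 -1]
  L: [ 0  1  0]
Row reduction gives pivot columns ω,ℓ; rank = 2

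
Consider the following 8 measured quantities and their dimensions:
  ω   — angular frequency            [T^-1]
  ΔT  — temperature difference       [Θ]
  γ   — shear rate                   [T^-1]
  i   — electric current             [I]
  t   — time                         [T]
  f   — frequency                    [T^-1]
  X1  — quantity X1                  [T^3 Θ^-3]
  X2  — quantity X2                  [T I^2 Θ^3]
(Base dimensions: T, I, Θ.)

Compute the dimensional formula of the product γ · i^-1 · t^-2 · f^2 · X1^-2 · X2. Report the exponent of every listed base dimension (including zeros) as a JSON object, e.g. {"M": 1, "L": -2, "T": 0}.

{"T": -10, "I": 1, "Θ": 9}

Exponent matrix [T,I,Θ] × [ω,ΔT,γ,i,t,f,X1,X2]:
  T: [-1  0 -1  0  1 -1  3  1]
  I: [ 0  0  0  1  0  0  0  2]
  Θ: [ 0  1  0  0  0  0 -3  3]
  [T]: (1)·-1+(-1)·0+(-2)·1+(2)·-1+(-2)·3+(1)·1 = -10
  [I]: (1)·0+(-1)·1+(-2)·0+(2)·0+(-2)·0+(1)·2 = 1
  [Θ]: (1)·0+(-1)·0+(-2)·0+(2)·0+(-2)·-3+(1)·3 = 9
⇒ T^-10 I Θ^9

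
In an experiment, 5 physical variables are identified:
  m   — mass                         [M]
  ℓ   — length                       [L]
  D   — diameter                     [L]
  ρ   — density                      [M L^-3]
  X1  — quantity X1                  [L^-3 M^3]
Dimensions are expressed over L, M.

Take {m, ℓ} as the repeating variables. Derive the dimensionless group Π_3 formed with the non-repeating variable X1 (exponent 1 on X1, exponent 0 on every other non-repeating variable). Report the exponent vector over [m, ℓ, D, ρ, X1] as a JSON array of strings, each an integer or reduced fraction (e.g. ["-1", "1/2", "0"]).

Dimensional matrix (L×M by m×ℓ×D×ρ×X1):
  L: [ 0  1  1 -3 -3]
  M: [ 1  0  0  1  3]
RREF → pivots at {m,ℓ} ⇒ r = 2
Pivot set = {m,ℓ}, free = {D,ρ,X1}
RREF:
  r0: [   1    0    0    1    3]
  r1: [   0    1    1   -3   -3]
Fix exponent of X1 at 1, D at 0, ρ at 0; solve each RREF row for its pivot's exponent:
  r0: exp(m) + (3)·1 = 0 ⇒ exp(m) = -3
  r1: exp(ℓ) + (-3)·1 = 0 ⇒ exp(ℓ) = 3
Π_3 = m^-3 · ℓ^3 · X1

["-3", "3", "0", "0", "1"]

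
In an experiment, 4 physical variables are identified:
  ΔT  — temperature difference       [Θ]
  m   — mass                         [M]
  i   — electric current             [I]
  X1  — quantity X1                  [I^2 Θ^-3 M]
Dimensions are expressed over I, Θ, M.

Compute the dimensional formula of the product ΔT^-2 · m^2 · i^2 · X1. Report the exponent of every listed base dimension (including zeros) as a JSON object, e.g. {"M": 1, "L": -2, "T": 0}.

Exponent matrix [I,Θ,M] × [ΔT,m,i,X1]:
  I: [ 0  0  1  2]
  Θ: [ 1  0  0 -3]
  M: [ 0  1  0  1]
  [I]: (-2)·0+(2)·0+(2)·1+(1)·2 = 4
  [Θ]: (-2)·1+(2)·0+(2)·0+(1)·-3 = -5
  [M]: (-2)·0+(2)·1+(2)·0+(1)·1 = 3
⇒ I^4 Θ^-5 M^3

{"I": 4, "Θ": -5, "M": 3}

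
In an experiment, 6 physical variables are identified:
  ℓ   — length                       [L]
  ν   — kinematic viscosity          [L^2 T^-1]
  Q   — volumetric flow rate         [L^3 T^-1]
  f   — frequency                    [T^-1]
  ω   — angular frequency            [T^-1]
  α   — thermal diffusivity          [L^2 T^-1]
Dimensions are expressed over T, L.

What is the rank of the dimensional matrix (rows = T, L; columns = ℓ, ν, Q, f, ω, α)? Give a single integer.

Write exponents as rows T,L / cols ℓ,ν,Q,f,ω,α:
  T: [ 0 -1 -1 -1 -1 -1]
  L: [ 1  2  3  0  0  2]
RREF → pivots at {ℓ,ν} ⇒ r = 2

2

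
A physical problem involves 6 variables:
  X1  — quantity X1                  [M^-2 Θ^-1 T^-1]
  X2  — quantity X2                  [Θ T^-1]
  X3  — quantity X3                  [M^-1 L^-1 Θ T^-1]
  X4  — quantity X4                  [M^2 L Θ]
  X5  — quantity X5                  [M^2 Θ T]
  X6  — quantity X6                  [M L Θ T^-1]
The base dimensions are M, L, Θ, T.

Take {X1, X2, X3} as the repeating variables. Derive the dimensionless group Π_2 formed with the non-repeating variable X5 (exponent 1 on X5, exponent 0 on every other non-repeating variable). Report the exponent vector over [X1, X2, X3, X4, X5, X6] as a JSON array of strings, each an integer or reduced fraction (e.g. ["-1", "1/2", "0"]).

Exponent matrix [M,L,Θ,T] × [X1,X2,X3,X4,X5,X6]:
  M: [-2  0 -1  2  2  1]
  L: [ 0  0 -1  1  0  1]
  Θ: [-1  1  1  1  1  1]
  T: [-1 -1 -1  0  1 -1]
Echelon form has 3 nonzero rows (pivots: X1,X2,X3)
Repeat: X1,X2,X3; free: X4,X5,X6
RREF:
  r0: [   1    0    0 -1/2   -1    0]
  r1: [   0    1    0  3/2    0    2]
  r2: [   0    0    1   -1    0   -1]
  r3: [   0    0    0    0    0    0]
Fix exponent of X5 at 1, X4 at 0, X6 at 0; solve each RREF row for its pivot's exponent:
  r0: exp(X1) + (-1)·1 = 0 ⇒ exp(X1) = 1
  r1: exp(X2) + (0)·1 = 0 ⇒ exp(X2) = 0
  r2: exp(X3) + (0)·1 = 0 ⇒ exp(X3) = 0
Π_2 = X1 · X5

["1", "0", "0", "0", "1", "0"]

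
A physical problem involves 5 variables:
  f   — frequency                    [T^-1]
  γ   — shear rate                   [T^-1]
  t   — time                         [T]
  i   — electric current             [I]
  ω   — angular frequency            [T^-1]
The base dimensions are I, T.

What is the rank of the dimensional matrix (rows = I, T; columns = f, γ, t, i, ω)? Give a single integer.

2

Dimensional matrix (I×T by f×γ×t×i×ω):
  I: [ 0  0  0  1  0]
  T: [-1 -1  1  0 -1]
Row reduction gives pivot columns f,i; rank = 2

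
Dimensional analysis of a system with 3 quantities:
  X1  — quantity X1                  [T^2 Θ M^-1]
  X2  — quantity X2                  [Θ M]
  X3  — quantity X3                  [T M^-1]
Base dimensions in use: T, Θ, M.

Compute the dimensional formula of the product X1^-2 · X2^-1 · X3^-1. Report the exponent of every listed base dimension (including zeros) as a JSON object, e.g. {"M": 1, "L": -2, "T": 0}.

{"T": -5, "Θ": -3, "M": 2}

Exponent matrix [T,Θ,M] × [X1,X2,X3]:
  T: [ 2  0  1]
  Θ: [ 1  1  0]
  M: [-1  1 -1]
  [T]: (-2)·2+(-1)·0+(-1)·1 = -5
  [Θ]: (-2)·1+(-1)·1+(-1)·0 = -3
  [M]: (-2)·-1+(-1)·1+(-1)·-1 = 2
⇒ T^-5 Θ^-3 M^2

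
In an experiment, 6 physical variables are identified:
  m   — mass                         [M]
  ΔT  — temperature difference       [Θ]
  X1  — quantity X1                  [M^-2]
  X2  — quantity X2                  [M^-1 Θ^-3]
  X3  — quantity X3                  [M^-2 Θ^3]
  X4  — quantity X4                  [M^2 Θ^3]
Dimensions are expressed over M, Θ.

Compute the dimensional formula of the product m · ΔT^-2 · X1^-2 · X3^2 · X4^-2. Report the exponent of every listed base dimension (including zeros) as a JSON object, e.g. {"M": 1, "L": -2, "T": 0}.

{"M": -3, "Θ": -2}

Exponent matrix [M,Θ] × [m,ΔT,X1,X2,X3,X4]:
  M: [ 1  0 -2 -1 -2  2]
  Θ: [ 0  1  0 -3  3  3]
  [M]: (1)·1+(-2)·0+(-2)·-2+(2)·-2+(-2)·2 = -3
  [Θ]: (1)·0+(-2)·1+(-2)·0+(2)·3+(-2)·3 = -2
⇒ M^-3 Θ^-2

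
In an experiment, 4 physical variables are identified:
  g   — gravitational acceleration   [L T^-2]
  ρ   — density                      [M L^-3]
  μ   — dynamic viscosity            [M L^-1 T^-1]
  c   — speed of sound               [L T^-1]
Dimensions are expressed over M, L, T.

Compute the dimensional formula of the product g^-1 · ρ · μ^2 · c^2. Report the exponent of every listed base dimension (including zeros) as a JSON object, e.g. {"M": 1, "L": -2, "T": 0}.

{"M": 3, "L": -4, "T": -2}

Dimensional matrix (M×L×T by g×ρ×μ×c):
  M: [ 0  1  1  0]
  L: [ 1 -3 -1  1]
  T: [-2  0 -1 -1]
  [M]: (-1)·0+(1)·1+(2)·1+(2)·0 = 3
  [L]: (-1)·1+(1)·-3+(2)·-1+(2)·1 = -4
  [T]: (-1)·-2+(1)·0+(2)·-1+(2)·-1 = -2
⇒ M^3 L^-4 T^-2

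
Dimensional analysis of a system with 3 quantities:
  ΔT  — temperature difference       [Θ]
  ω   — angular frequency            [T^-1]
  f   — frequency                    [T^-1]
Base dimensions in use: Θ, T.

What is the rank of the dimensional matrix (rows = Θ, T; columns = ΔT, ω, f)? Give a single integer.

2

Write exponents as rows Θ,T / cols ΔT,ω,f:
  Θ: [ 1  0  0]
  T: [ 0 -1 -1]
Row reduction gives pivot columns ΔT,ω; rank = 2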